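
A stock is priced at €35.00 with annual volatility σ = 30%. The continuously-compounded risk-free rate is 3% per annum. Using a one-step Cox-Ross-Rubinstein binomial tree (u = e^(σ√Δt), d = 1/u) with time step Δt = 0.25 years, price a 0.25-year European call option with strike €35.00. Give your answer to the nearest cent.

CRR parameters: u = e^(σ√Δt) = e^(0.3·√0.25) = 1.1618, d = 1/u = 0.8607
Per-period rate: rΔt = 0.03·0.25 = 0.0075, so R = e^0.0075 = 1.0075
Risk-neutral probability p = (e^0.0075 − 0.8607)/(1.1618 − 0.8607) = 0.1468/0.3011 = 0.4876
Terminal stock prices: S_u = 40.66, S_d = 30.12
Terminal payoffs (S − K): max(5.664, 0) = 5.664, max(-4.875, 0) = 0
Node 0 (S = 35): V_0 = e^(−0.0075)·[0.4876·5.6642 + 0.5124·0.0000] = 2.7411

€2.74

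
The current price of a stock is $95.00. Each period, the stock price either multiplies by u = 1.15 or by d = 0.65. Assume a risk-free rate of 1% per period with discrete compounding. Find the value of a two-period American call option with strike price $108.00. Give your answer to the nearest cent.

Risk-neutral probability p = (1 + 0.01 − 0.65)/(1.15 − 0.65) = 0.3600/0.5000 = 0.7200
Terminal stock prices: S_uu = 125.6, S_ud = 71.01, S_dd = 40.14
Terminal payoffs (S − K): max(17.64, 0) = 17.64, max(-36.99, 0) = 0, max(-67.86, 0) = 0
Node u (S = 109.2): continuation = 1/1.01·[0.7200·17.6375 + 0.2800·0.0000] = 12.5733; exercise value = 1.2500 ≤ continuation, so V_u = 12.5733
Node d (S = 61.75): continuation = 1/1.01·[0.7200·0.0000 + 0.2800·0.0000] = 0.0000; exercise value = 0.0000 ≤ continuation, so V_d = 0.0000
Node 0 (S = 95): continuation = 1/1.01·[0.7200·12.5733 + 0.2800·0.0000] = 8.9631; exercise value = 0.0000 ≤ continuation, so V_0 = 8.9631

$8.96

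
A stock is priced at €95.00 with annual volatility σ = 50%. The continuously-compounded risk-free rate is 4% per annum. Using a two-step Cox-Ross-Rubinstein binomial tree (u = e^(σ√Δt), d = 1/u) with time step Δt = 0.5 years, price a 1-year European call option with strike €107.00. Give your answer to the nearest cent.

CRR parameters: u = e^(σ√Δt) = e^(0.5·√0.5) = 1.4241, d = 1/u = 0.7022
Per-period rate: rΔt = 0.04·0.5 = 0.02, so R = e^0.02 = 1.0202
Risk-neutral probability p = (e^0.02 − 0.7022)/(1.4241 − 0.7022) = 0.3180/0.7219 = 0.4405
Terminal stock prices: S_uu = 192.7, S_ud = 95, S_dd = 46.84
Terminal payoffs (S − K): max(85.67, 0) = 85.67, max(-12, 0) = 0, max(-60.16, 0) = 0
Node u (S = 135.3): V_u = e^(−0.02)·[0.4405·85.6709 + 0.5595·0.0000] = 36.9911
Node d (S = 66.71): V_d = e^(−0.02)·[0.4405·0.0000 + 0.5595·0.0000] = 0.0000
Node 0 (S = 95): V_0 = e^(−0.02)·[0.4405·36.9911 + 0.5595·0.0000] = 15.9720

€15.97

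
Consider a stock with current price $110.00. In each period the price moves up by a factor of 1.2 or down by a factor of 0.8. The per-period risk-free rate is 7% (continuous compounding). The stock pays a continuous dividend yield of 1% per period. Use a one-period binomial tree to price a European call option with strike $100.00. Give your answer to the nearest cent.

Per-period risk-free factor R = e^0.07 = 1.0725; dividend-adjusted growth = e^(0.07−0.01) = 1.0618.
Risk-neutral probability p = (1.0618 − 0.8)/(1.2 − 0.8) = 0.2618/0.4000 = 0.6546
Terminal stock prices: S_u = 132, S_d = 88
Terminal payoffs (S − K): max(32, 0) = 32, max(-12, 0) = 0
Node 0 (S = 110): V_0 = e^(−0.07)·[0.6546·32.0000 + 0.3454·0.0000] = 19.5308

$19.53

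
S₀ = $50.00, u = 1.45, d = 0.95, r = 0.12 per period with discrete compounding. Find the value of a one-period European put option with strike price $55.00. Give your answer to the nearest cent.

$4.42

Risk-neutral probability p = (1 + 0.12 − 0.95)/(1.45 − 0.95) = 0.1700/0.5000 = 0.3400
Terminal stock prices: S_u = 72.5, S_d = 47.5
Terminal payoffs (K − S): max(-17.5, 0) = 0, max(7.5, 0) = 7.5
Node 0 (S = 50): V_0 = 1/1.12·[0.3400·0.0000 + 0.6600·7.5000] = 4.4196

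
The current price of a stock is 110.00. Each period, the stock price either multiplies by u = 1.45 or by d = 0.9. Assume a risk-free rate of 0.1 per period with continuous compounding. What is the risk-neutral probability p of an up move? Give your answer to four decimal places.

p = 0.3730

Risk-neutral probability p = (e^0.1 − 0.9)/(1.45 − 0.9) = 0.2052/0.5500 = 0.3730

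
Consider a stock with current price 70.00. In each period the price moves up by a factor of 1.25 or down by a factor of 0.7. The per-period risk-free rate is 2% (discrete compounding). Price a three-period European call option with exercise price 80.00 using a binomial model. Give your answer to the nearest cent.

10.53

Risk-neutral probability p = (1 + 0.02 − 0.7)/(1.25 − 0.7) = 0.3200/0.5500 = 0.5818
Terminal stock prices: S_uuu = 136.7, S_uud = 76.56, S_udd = 42.87, S_ddd = 24.01
Terminal payoffs (S − K): max(56.72, 0) = 56.72, max(-3.438, 0) = 0, max(-37.13, 0) = 0, max(-55.99, 0) = 0
Node uu (S = 109.4): V_uu = 1/1.02·[0.5818·56.7188 + 0.4182·0.0000] = 32.3529
Node ud (S = 61.25): V_ud = 1/1.02·[0.5818·0.0000 + 0.4182·0.0000] = 0.0000
Node dd (S = 34.3): V_dd = 1/1.02·[0.5818·0.0000 + 0.4182·0.0000] = 0.0000
Node u (S = 87.5): V_u = 1/1.02·[0.5818·32.3529 + 0.4182·0.0000] = 18.4544
Node d (S = 49): V_d = 1/1.02·[0.5818·0.0000 + 0.4182·0.0000] = 0.0000
Node 0 (S = 70): V_0 = 1/1.02·[0.5818·18.4544 + 0.4182·0.0000] = 10.5266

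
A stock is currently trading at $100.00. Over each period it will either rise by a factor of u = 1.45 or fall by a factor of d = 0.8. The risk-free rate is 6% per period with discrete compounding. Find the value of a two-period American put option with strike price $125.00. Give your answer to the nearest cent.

$27.39

Risk-neutral probability p = (1 + 0.06 − 0.8)/(1.45 − 0.8) = 0.2600/0.6500 = 0.4000
Terminal stock prices: S_uu = 210.2, S_ud = 116, S_dd = 64
Terminal payoffs (K − S): max(-85.25, 0) = 0, max(9, 0) = 9, max(61, 0) = 61
Node u (S = 145): continuation = 1/1.06·[0.4000·0.0000 + 0.6000·9.0000] = 5.0943; exercise value = 0.0000 ≤ continuation, so V_u = 5.0943
Node d (S = 80): continuation = 1/1.06·[0.4000·9.0000 + 0.6000·61.0000] = 37.9245; exercise value = 45.0000 > continuation, so V_d = 45.0000 (exercise)
Node 0 (S = 100): continuation = 1/1.06·[0.4000·5.0943 + 0.6000·45.0000] = 27.3941; exercise value = 25.0000 ≤ continuation, so V_0 = 27.3941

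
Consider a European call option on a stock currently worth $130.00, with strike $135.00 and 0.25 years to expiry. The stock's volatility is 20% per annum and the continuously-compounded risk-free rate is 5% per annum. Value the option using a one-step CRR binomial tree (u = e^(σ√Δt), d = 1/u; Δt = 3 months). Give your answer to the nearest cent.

$4.61

CRR parameters: u = e^(σ√Δt) = e^(0.2·√0.25) = 1.1052, d = 1/u = 0.9048
Per-period rate: rΔt = 0.05·0.25 = 0.0125, so R = e^0.0125 = 1.0126
Risk-neutral probability p = (e^0.0125 − 0.9048)/(1.1052 − 0.9048) = 0.1077/0.2003 = 0.5378
Terminal stock prices: S_u = 143.7, S_d = 117.6
Terminal payoffs (S − K): max(8.672, 0) = 8.672, max(-17.37, 0) = 0
Node 0 (S = 130): V_0 = e^(−0.0125)·[0.5378·8.6722 + 0.4622·0.0000] = 4.6061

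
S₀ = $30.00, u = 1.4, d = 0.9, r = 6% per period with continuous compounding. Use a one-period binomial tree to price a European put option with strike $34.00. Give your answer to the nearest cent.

$4.46

Risk-neutral probability p = (e^0.06 − 0.9)/(1.4 − 0.9) = 0.1618/0.5000 = 0.3237
Terminal stock prices: S_u = 42, S_d = 27
Terminal payoffs (K − S): max(-8, 0) = 0, max(7, 0) = 7
Node 0 (S = 30): V_0 = e^(−0.06)·[0.3237·0.0000 + 0.6763·7.0000] = 4.4586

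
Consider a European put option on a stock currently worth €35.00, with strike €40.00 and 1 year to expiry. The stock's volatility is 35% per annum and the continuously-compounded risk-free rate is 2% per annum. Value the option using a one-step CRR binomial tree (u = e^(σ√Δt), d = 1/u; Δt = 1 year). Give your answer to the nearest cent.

CRR parameters: u = e^(σ√Δt) = e^(0.35·√1) = 1.4191, d = 1/u = 0.7047
Per-period rate: rΔt = 0.02·1 = 0.02, so R = e^0.02 = 1.0202
Risk-neutral probability p = (e^0.02 − 0.7047)/(1.4191 − 0.7047) = 0.3155/0.7144 = 0.4417
Terminal stock prices: S_u = 49.67, S_d = 24.66
Terminal payoffs (K − S): max(-9.667, 0) = 0, max(15.34, 0) = 15.34
Node 0 (S = 35): V_0 = e^(−0.02)·[0.4417·0.0000 + 0.5583·15.3359] = 8.3931

€8.39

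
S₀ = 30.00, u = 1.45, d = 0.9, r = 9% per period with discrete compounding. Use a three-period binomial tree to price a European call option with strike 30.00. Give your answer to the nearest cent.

Risk-neutral probability p = (1 + 0.09 − 0.9)/(1.45 − 0.9) = 0.1900/0.5500 = 0.3455
Terminal stock prices: S_uuu = 91.46, S_uud = 56.77, S_udd = 35.23, S_ddd = 21.87
Terminal payoffs (S − K): max(61.46, 0) = 61.46, max(26.77, 0) = 26.77, max(5.235, 0) = 5.235, max(-8.13, 0) = 0
Node uu (S = 63.08): V_uu = 1/1.09·[0.3455·61.4587 + 0.6545·26.7675] = 35.5521
Node ud (S = 39.15): V_ud = 1/1.09·[0.3455·26.7675 + 0.6545·5.2350] = 11.6271
Node dd (S = 24.3): V_dd = 1/1.09·[0.3455·5.2350 + 0.6545·0.0000] = 1.6591
Node u (S = 43.5): V_u = 1/1.09·[0.3455·35.5521 + 0.6545·11.6271] = 18.2496
Node d (S = 27): V_d = 1/1.09·[0.3455·11.6271 + 0.6545·1.6591] = 4.6813
Node 0 (S = 30): V_0 = 1/1.09·[0.3455·18.2496 + 0.6545·4.6813] = 8.5950

8.59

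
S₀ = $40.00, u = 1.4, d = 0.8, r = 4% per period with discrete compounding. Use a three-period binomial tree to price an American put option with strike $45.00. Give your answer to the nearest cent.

Risk-neutral probability p = (1 + 0.04 − 0.8)/(1.4 − 0.8) = 0.2400/0.6000 = 0.4000
Terminal stock prices: S_uuu = 109.8, S_uud = 62.72, S_udd = 35.84, S_ddd = 20.48
Terminal payoffs (K − S): max(-64.76, 0) = 0, max(-17.72, 0) = 0, max(9.16, 0) = 9.16, max(24.52, 0) = 24.52
Node uu (S = 78.4): continuation = 1/1.04·[0.4000·0.0000 + 0.6000·0.0000] = 0.0000; exercise value = 0.0000 ≤ continuation, so V_uu = 0.0000
Node ud (S = 44.8): continuation = 1/1.04·[0.4000·0.0000 + 0.6000·9.1600] = 5.2846; exercise value = 0.2000 ≤ continuation, so V_ud = 5.2846
Node dd (S = 25.6): continuation = 1/1.04·[0.4000·9.1600 + 0.6000·24.5200] = 17.6692; exercise value = 19.4000 > continuation, so V_dd = 19.4000 (exercise)
Node u (S = 56): continuation = 1/1.04·[0.4000·0.0000 + 0.6000·5.2846] = 3.0488; exercise value = 0.0000 ≤ continuation, so V_u = 3.0488
Node d (S = 32): continuation = 1/1.04·[0.4000·5.2846 + 0.6000·19.4000] = 13.2249; exercise value = 13.0000 ≤ continuation, so V_d = 13.2249
Node 0 (S = 40): continuation = 1/1.04·[0.4000·3.0488 + 0.6000·13.2249] = 8.8023; exercise value = 5.0000 ≤ continuation, so V_0 = 8.8023

$8.80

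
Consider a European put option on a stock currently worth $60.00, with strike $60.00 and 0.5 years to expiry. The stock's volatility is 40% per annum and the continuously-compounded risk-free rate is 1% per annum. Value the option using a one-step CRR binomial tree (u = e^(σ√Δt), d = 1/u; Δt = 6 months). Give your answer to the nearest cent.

CRR parameters: u = e^(σ√Δt) = e^(0.4·√0.5) = 1.3269, d = 1/u = 0.7536
Per-period rate: rΔt = 0.01·0.5 = 0.005, so R = e^0.005 = 1.0050
Risk-neutral probability p = (e^0.005 − 0.7536)/(1.3269 − 0.7536) = 0.2514/0.5733 = 0.4385
Terminal stock prices: S_u = 79.61, S_d = 45.22
Terminal payoffs (K − S): max(-19.61, 0) = 0, max(14.78, 0) = 14.78
Node 0 (S = 60): V_0 = e^(−0.005)·[0.4385·0.0000 + 0.5615·14.7817] = 8.2585

$8.26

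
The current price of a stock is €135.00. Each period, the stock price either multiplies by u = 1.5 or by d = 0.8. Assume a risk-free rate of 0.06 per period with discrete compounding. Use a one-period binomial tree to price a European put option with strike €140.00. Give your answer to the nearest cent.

€18.98

Risk-neutral probability p = (1 + 0.06 − 0.8)/(1.5 − 0.8) = 0.2600/0.7000 = 0.3714
Terminal stock prices: S_u = 202.5, S_d = 108
Terminal payoffs (K − S): max(-62.5, 0) = 0, max(32, 0) = 32
Node 0 (S = 135): V_0 = 1/1.06·[0.3714·0.0000 + 0.6286·32.0000] = 18.9757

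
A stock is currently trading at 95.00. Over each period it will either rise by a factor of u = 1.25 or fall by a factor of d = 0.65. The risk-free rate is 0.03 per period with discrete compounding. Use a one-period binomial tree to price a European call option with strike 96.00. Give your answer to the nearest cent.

13.99

Risk-neutral probability p = (1 + 0.03 − 0.65)/(1.25 − 0.65) = 0.3800/0.6000 = 0.6333
Terminal stock prices: S_u = 118.8, S_d = 61.75
Terminal payoffs (S − K): max(22.75, 0) = 22.75, max(-34.25, 0) = 0
Node 0 (S = 95): V_0 = 1/1.03·[0.6333·22.7500 + 0.3667·0.0000] = 13.9887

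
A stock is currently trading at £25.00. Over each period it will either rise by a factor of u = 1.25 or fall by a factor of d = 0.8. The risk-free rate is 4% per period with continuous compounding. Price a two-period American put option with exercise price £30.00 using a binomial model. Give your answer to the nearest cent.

Risk-neutral probability p = (e^0.04 − 0.8)/(1.25 − 0.8) = 0.2408/0.4500 = 0.5351
Terminal stock prices: S_uu = 39.06, S_ud = 25, S_dd = 16
Terminal payoffs (K − S): max(-9.062, 0) = 0, max(5, 0) = 5, max(14, 0) = 14
Node u (S = 31.25): continuation = e^(−0.04)·[0.5351·0.0000 + 0.4649·5.0000] = 2.2332; exercise value = 0.0000 ≤ continuation, so V_u = 2.2332
Node d (S = 20): continuation = e^(−0.04)·[0.5351·5.0000 + 0.4649·14.0000] = 8.8237; exercise value = 10.0000 > continuation, so V_d = 10.0000 (exercise)
Node 0 (S = 25): continuation = e^(−0.04)·[0.5351·2.2332 + 0.4649·10.0000] = 5.6146; exercise value = 5.0000 ≤ continuation, so V_0 = 5.6146

£5.61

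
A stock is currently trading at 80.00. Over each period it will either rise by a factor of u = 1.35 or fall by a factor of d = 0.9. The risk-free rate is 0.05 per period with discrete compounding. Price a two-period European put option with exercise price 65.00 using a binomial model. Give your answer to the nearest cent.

Risk-neutral probability p = (1 + 0.05 − 0.9)/(1.35 − 0.9) = 0.1500/0.4500 = 0.3333
Terminal stock prices: S_uu = 145.8, S_ud = 97.2, S_dd = 64.8
Terminal payoffs (K − S): max(-80.8, 0) = 0, max(-32.2, 0) = 0, max(0.2, 0) = 0.2
Node u (S = 108): V_u = 1/1.05·[0.3333·0.0000 + 0.6667·0.0000] = 0.0000
Node d (S = 72): V_d = 1/1.05·[0.3333·0.0000 + 0.6667·0.2000] = 0.1270
Node 0 (S = 80): V_0 = 1/1.05·[0.3333·0.0000 + 0.6667·0.1270] = 0.0806

0.08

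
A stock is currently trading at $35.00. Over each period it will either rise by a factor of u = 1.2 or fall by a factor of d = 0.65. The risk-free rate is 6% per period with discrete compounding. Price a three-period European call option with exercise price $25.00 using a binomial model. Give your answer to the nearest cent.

$15.11

Risk-neutral probability p = (1 + 0.06 − 0.65)/(1.2 − 0.65) = 0.4100/0.5500 = 0.7455
Terminal stock prices: S_uuu = 60.48, S_uud = 32.76, S_udd = 17.75, S_ddd = 9.612
Terminal payoffs (S − K): max(35.48, 0) = 35.48, max(7.76, 0) = 7.76, max(-7.255, 0) = 0, max(-15.39, 0) = 0
Node uu (S = 50.4): V_uu = 1/1.06·[0.7455·35.4800 + 0.2545·7.7600] = 26.8151
Node ud (S = 27.3): V_ud = 1/1.06·[0.7455·7.7600 + 0.2545·0.0000] = 5.4573
Node dd (S = 14.79): V_dd = 1/1.06·[0.7455·0.0000 + 0.2545·0.0000] = 0.0000
Node u (S = 42): V_u = 1/1.06·[0.7455·26.8151 + 0.2545·5.4573] = 20.1685
Node d (S = 22.75): V_d = 1/1.06·[0.7455·5.4573 + 0.2545·0.0000] = 3.8379
Node 0 (S = 35): V_0 = 1/1.06·[0.7455·20.1685 + 0.2545·3.8379] = 15.1053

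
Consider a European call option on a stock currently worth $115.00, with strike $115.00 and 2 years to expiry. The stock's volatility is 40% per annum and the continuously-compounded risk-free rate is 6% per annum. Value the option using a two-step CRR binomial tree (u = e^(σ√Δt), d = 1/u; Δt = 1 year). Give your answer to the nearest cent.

$28.39

CRR parameters: u = e^(σ√Δt) = e^(0.4·√1) = 1.4918, d = 1/u = 0.6703
Per-period rate: rΔt = 0.06·1 = 0.06, so R = e^0.06 = 1.0618
Risk-neutral probability p = (e^0.06 − 0.6703)/(1.4918 − 0.6703) = 0.3915/0.8215 = 0.4766
Terminal stock prices: S_uu = 255.9, S_ud = 115, S_dd = 51.67
Terminal payoffs (S − K): max(140.9, 0) = 140.9, max(0, 0) = 0, max(-63.33, 0) = 0
Node u (S = 171.6): V_u = e^(−0.06)·[0.4766·140.9372 + 0.5234·0.0000] = 63.2569
Node d (S = 77.09): V_d = e^(−0.06)·[0.4766·0.0000 + 0.5234·0.0000] = 0.0000
Node 0 (S = 115): V_0 = e^(−0.06)·[0.4766·63.2569 + 0.5234·0.0000] = 28.3916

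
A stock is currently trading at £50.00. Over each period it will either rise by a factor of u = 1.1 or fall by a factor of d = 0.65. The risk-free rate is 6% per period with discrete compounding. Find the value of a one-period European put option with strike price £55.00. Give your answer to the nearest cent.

£1.89

Risk-neutral probability p = (1 + 0.06 − 0.65)/(1.1 − 0.65) = 0.4100/0.4500 = 0.9111
Terminal stock prices: S_u = 55, S_d = 32.5
Terminal payoffs (K − S): max(0, 0) = 0, max(22.5, 0) = 22.5
Node 0 (S = 50): V_0 = 1/1.06·[0.9111·0.0000 + 0.0889·22.5000] = 1.8868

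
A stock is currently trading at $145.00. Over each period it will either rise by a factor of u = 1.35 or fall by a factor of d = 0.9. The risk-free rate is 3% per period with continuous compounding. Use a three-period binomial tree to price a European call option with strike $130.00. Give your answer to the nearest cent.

$34.14

Risk-neutral probability p = (e^0.03 − 0.9)/(1.35 − 0.9) = 0.1305/0.4500 = 0.2899
Terminal stock prices: S_uuu = 356.8, S_uud = 237.8, S_udd = 158.6, S_ddd = 105.7
Terminal payoffs (S − K): max(226.8, 0) = 226.8, max(107.8, 0) = 107.8, max(28.56, 0) = 28.56, max(-24.29, 0) = 0
Node uu (S = 264.3): V_uu = e^(−0.03)·[0.2899·226.7544 + 0.7101·107.8363] = 138.1046
Node ud (S = 176.2): V_ud = e^(−0.03)·[0.2899·107.8363 + 0.7101·28.5575] = 50.0171
Node dd (S = 117.5): V_dd = e^(−0.03)·[0.2899·28.5575 + 0.7101·0.0000] = 8.0341
Node u (S = 195.8): V_u = e^(−0.03)·[0.2899·138.1046 + 0.7101·50.0171] = 73.3206
Node d (S = 130.5): V_d = e^(−0.03)·[0.2899·50.0171 + 0.7101·8.0341] = 19.6078
Node 0 (S = 145): V_0 = e^(−0.03)·[0.2899·73.3206 + 0.7101·19.6078] = 34.1394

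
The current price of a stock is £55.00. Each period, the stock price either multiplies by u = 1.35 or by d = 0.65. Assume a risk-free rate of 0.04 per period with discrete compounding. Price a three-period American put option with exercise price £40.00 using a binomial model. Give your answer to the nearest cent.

Risk-neutral probability p = (1 + 0.04 − 0.65)/(1.35 − 0.65) = 0.3900/0.7000 = 0.5571
Terminal stock prices: S_uuu = 135.3, S_uud = 65.15, S_udd = 31.37, S_ddd = 15.1
Terminal payoffs (K − S): max(-95.32, 0) = 0, max(-25.15, 0) = 0, max(8.629, 0) = 8.629, max(24.9, 0) = 24.9
Node uu (S = 100.2): continuation = 1/1.04·[0.5571·0.0000 + 0.4429·0.0000] = 0.0000; exercise value = 0.0000 ≤ continuation, so V_uu = 0.0000
Node ud (S = 48.26): continuation = 1/1.04·[0.5571·0.0000 + 0.4429·8.6294] = 3.6746; exercise value = 0.0000 ≤ continuation, so V_ud = 3.6746
Node dd (S = 23.24): continuation = 1/1.04·[0.5571·8.6294 + 0.4429·24.8956] = 15.2240; exercise value = 16.7625 > continuation, so V_dd = 16.7625 (exercise)
Node u (S = 74.25): continuation = 1/1.04·[0.5571·0.0000 + 0.4429·3.6746] = 1.5647; exercise value = 0.0000 ≤ continuation, so V_u = 1.5647
Node d (S = 35.75): continuation = 1/1.04·[0.5571·3.6746 + 0.4429·16.7625] = 9.1064; exercise value = 4.2500 ≤ continuation, so V_d = 9.1064
Node 0 (S = 55): continuation = 1/1.04·[0.5571·1.5647 + 0.4429·9.1064] = 4.7160; exercise value = 0.0000 ≤ continuation, so V_0 = 4.7160

£4.72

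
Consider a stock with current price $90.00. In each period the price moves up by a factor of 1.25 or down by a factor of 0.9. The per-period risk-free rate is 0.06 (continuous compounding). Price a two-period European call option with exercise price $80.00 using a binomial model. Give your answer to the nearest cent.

$20.87

Risk-neutral probability p = (e^0.06 − 0.9)/(1.25 − 0.9) = 0.1618/0.3500 = 0.4624
Terminal stock prices: S_uu = 140.6, S_ud = 101.2, S_dd = 72.9
Terminal payoffs (S − K): max(60.62, 0) = 60.62, max(21.25, 0) = 21.25, max(-7.1, 0) = 0
Node u (S = 112.5): V_u = e^(−0.06)·[0.4624·60.6250 + 0.5376·21.2500] = 37.1588
Node d (S = 81): V_d = e^(−0.06)·[0.4624·21.2500 + 0.5376·0.0000] = 9.2536
Node 0 (S = 90): V_0 = e^(−0.06)·[0.4624·37.1588 + 0.5376·9.2536] = 20.8664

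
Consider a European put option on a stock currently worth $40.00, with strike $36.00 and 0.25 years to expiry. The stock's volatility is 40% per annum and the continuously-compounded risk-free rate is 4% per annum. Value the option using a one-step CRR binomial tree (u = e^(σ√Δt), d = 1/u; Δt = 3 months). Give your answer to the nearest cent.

$1.69

CRR parameters: u = e^(σ√Δt) = e^(0.4·√0.25) = 1.2214, d = 1/u = 0.8187
Per-period rate: rΔt = 0.04·0.25 = 0.01, so R = e^0.01 = 1.0101
Risk-neutral probability p = (e^0.01 − 0.8187)/(1.2214 − 0.8187) = 0.1913/0.4027 = 0.4751
Terminal stock prices: S_u = 48.86, S_d = 32.75
Terminal payoffs (K − S): max(-12.86, 0) = 0, max(3.251, 0) = 3.251
Node 0 (S = 40): V_0 = e^(−0.01)·[0.4751·0.0000 + 0.5249·3.2508] = 1.6893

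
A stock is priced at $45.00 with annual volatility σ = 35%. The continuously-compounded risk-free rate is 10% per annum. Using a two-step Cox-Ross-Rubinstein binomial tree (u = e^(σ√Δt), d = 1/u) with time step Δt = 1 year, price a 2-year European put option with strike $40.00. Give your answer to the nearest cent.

$2.79

CRR parameters: u = e^(σ√Δt) = e^(0.35·√1) = 1.4191, d = 1/u = 0.7047
Per-period rate: rΔt = 0.1·1 = 0.1, so R = e^0.1 = 1.1052
Risk-neutral probability p = (e^0.1 − 0.7047)/(1.4191 − 0.7047) = 0.4005/0.7144 = 0.5606
Terminal stock prices: S_uu = 90.62, S_ud = 45, S_dd = 22.35
Terminal payoffs (K − S): max(-50.62, 0) = 0, max(-5, 0) = 0, max(17.65, 0) = 17.65
Node u (S = 63.86): V_u = e^(−0.1)·[0.5606·0.0000 + 0.4394·0.0000] = 0.0000
Node d (S = 31.71): V_d = e^(−0.1)·[0.5606·0.0000 + 0.4394·17.6537] = 7.0188
Node 0 (S = 45): V_0 = e^(−0.1)·[0.5606·0.0000 + 0.4394·7.0188] = 2.7906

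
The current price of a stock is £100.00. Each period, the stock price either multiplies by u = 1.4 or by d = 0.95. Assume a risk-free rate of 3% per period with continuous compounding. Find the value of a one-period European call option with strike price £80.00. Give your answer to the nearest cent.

Risk-neutral probability p = (e^0.03 − 0.95)/(1.4 − 0.95) = 0.0805/0.4500 = 0.1788
Terminal stock prices: S_u = 140, S_d = 95
Terminal payoffs (S − K): max(60, 0) = 60, max(15, 0) = 15
Node 0 (S = 100): V_0 = e^(−0.03)·[0.1788·60.0000 + 0.8212·15.0000] = 22.3644

£22.36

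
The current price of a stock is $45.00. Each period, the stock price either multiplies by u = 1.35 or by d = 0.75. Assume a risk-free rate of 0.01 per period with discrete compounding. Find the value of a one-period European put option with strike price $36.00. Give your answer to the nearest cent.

Risk-neutral probability p = (1 + 0.01 − 0.75)/(1.35 − 0.75) = 0.2600/0.6000 = 0.4333
Terminal stock prices: S_u = 60.75, S_d = 33.75
Terminal payoffs (K − S): max(-24.75, 0) = 0, max(2.25, 0) = 2.25
Node 0 (S = 45): V_0 = 1/1.01·[0.4333·0.0000 + 0.5667·2.2500] = 1.2624

$1.26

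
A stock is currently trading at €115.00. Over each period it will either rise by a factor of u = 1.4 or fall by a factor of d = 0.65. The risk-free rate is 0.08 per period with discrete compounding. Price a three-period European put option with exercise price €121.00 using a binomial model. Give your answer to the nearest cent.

€18.68

Risk-neutral probability p = (1 + 0.08 − 0.65)/(1.4 − 0.65) = 0.4300/0.7500 = 0.5733
Terminal stock prices: S_uuu = 315.6, S_uud = 146.5, S_udd = 68.02, S_ddd = 31.58
Terminal payoffs (K − S): max(-194.6, 0) = 0, max(-25.51, 0) = 0, max(52.98, 0) = 52.98, max(89.42, 0) = 89.42
Node uu (S = 225.4): V_uu = 1/1.08·[0.5733·0.0000 + 0.4267·0.0000] = 0.0000
Node ud (S = 104.7): V_ud = 1/1.08·[0.5733·0.0000 + 0.4267·52.9775] = 20.9294
Node dd (S = 48.59): V_dd = 1/1.08·[0.5733·52.9775 + 0.4267·89.4181] = 63.4495
Node u (S = 161): V_u = 1/1.08·[0.5733·0.0000 + 0.4267·20.9294] = 8.2684
Node d (S = 74.75): V_d = 1/1.08·[0.5733·20.9294 + 0.4267·63.4495] = 36.1771
Node 0 (S = 115): V_0 = 1/1.08·[0.5733·8.2684 + 0.4267·36.1771] = 18.6816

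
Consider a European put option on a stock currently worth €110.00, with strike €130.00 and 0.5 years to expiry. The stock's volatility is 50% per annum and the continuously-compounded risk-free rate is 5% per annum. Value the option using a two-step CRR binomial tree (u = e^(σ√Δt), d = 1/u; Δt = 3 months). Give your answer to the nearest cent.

€27.52

CRR parameters: u = e^(σ√Δt) = e^(0.5·√0.25) = 1.2840, d = 1/u = 0.7788
Per-period rate: rΔt = 0.05·0.25 = 0.0125, so R = e^0.0125 = 1.0126
Risk-neutral probability p = (e^0.0125 − 0.7788)/(1.2840 − 0.7788) = 0.2338/0.5052 = 0.4627
Terminal stock prices: S_uu = 181.4, S_ud = 110, S_dd = 66.72
Terminal payoffs (K − S): max(-51.36, 0) = 0, max(20, 0) = 20, max(63.28, 0) = 63.28
Node u (S = 141.2): V_u = e^(−0.0125)·[0.4627·0.0000 + 0.5373·20.0000] = 10.6121
Node d (S = 85.67): V_d = e^(−0.0125)·[0.4627·20.0000 + 0.5373·63.2816] = 42.7170
Node 0 (S = 110): V_0 = e^(−0.0125)·[0.4627·10.6121 + 0.5373·42.7170] = 27.5153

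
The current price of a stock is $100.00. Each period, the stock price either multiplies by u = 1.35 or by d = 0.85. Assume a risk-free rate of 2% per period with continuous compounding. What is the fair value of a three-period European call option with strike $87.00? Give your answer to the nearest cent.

$24.98

Risk-neutral probability p = (e^0.02 − 0.85)/(1.35 − 0.85) = 0.1702/0.5000 = 0.3404
Terminal stock prices: S_uuu = 246, S_uud = 154.9, S_udd = 97.54, S_ddd = 61.41
Terminal payoffs (S − K): max(159, 0) = 159, max(67.91, 0) = 67.91, max(10.54, 0) = 10.54, max(-25.59, 0) = 0
Node uu (S = 182.3): V_uu = e^(−0.02)·[0.3404·159.0375 + 0.6596·67.9125] = 96.9727
Node ud (S = 114.8): V_ud = e^(−0.02)·[0.3404·67.9125 + 0.6596·10.5375] = 29.4727
Node dd (S = 72.25): V_dd = e^(−0.02)·[0.3404·10.5375 + 0.6596·0.0000] = 3.5160
Node u (S = 135): V_u = e^(−0.02)·[0.3404·96.9727 + 0.6596·29.4727] = 51.4113
Node d (S = 85): V_d = e^(−0.02)·[0.3404·29.4727 + 0.6596·3.5160] = 12.1071
Node 0 (S = 100): V_0 = e^(−0.02)·[0.3404·51.4113 + 0.6596·12.1071] = 24.9817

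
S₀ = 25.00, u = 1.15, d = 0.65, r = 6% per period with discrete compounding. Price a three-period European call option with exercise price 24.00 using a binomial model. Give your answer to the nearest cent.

6.49

Risk-neutral probability p = (1 + 0.06 − 0.65)/(1.15 − 0.65) = 0.4100/0.5000 = 0.8200
Terminal stock prices: S_uuu = 38.02, S_uud = 21.49, S_udd = 12.15, S_ddd = 6.866
Terminal payoffs (S − K): max(14.02, 0) = 14.02, max(-2.509, 0) = 0, max(-11.85, 0) = 0, max(-17.13, 0) = 0
Node uu (S = 33.06): V_uu = 1/1.06·[0.8200·14.0219 + 0.1800·0.0000] = 10.8471
Node ud (S = 18.69): V_ud = 1/1.06·[0.8200·0.0000 + 0.1800·0.0000] = 0.0000
Node dd (S = 10.56): V_dd = 1/1.06·[0.8200·0.0000 + 0.1800·0.0000] = 0.0000
Node u (S = 28.75): V_u = 1/1.06·[0.8200·10.8471 + 0.1800·0.0000] = 8.3912
Node d (S = 16.25): V_d = 1/1.06·[0.8200·0.0000 + 0.1800·0.0000] = 0.0000
Node 0 (S = 25): V_0 = 1/1.06·[0.8200·8.3912 + 0.1800·0.0000] = 6.4913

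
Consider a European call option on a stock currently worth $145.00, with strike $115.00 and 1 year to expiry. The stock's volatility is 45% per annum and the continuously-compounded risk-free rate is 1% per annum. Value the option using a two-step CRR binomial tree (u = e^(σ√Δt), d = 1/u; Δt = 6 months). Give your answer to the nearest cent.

$43.50

CRR parameters: u = e^(σ√Δt) = e^(0.45·√0.5) = 1.3746, d = 1/u = 0.7275
Per-period rate: rΔt = 0.01·0.5 = 0.005, so R = e^0.005 = 1.0050
Risk-neutral probability p = (e^0.005 − 0.7275)/(1.3746 − 0.7275) = 0.2776/0.6472 = 0.4289
Terminal stock prices: S_uu = 274, S_ud = 145, S_dd = 76.73
Terminal payoffs (S − K): max(159, 0) = 159, max(30, 0) = 30, max(-38.27, 0) = 0
Node u (S = 199.3): V_u = e^(−0.005)·[0.4289·159.0005 + 0.5711·30.0000] = 84.8976
Node d (S = 105.5): V_d = e^(−0.005)·[0.4289·30.0000 + 0.5711·0.0000] = 12.8016
Node 0 (S = 145): V_0 = e^(−0.005)·[0.4289·84.8976 + 0.5711·12.8016] = 43.5026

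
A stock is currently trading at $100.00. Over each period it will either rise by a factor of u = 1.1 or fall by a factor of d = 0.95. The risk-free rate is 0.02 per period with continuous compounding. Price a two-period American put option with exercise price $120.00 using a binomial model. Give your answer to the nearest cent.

Risk-neutral probability p = (e^0.02 − 0.95)/(1.1 − 0.95) = 0.0702/0.1500 = 0.4680
Terminal stock prices: S_uu = 121, S_ud = 104.5, S_dd = 90.25
Terminal payoffs (K − S): max(-1, 0) = 0, max(15.5, 0) = 15.5, max(29.75, 0) = 29.75
Node u (S = 110): continuation = e^(−0.02)·[0.4680·0.0000 + 0.5320·15.5000] = 8.0826; exercise value = 10.0000 > continuation, so V_u = 10.0000 (exercise)
Node d (S = 95): continuation = e^(−0.02)·[0.4680·15.5000 + 0.5320·29.7500] = 22.6238; exercise value = 25.0000 > continuation, so V_d = 25.0000 (exercise)
Node 0 (S = 100): continuation = e^(−0.02)·[0.4680·10.0000 + 0.5320·25.0000] = 17.6238; exercise value = 20.0000 > continuation, so V_0 = 20.0000 (exercise)

$20.00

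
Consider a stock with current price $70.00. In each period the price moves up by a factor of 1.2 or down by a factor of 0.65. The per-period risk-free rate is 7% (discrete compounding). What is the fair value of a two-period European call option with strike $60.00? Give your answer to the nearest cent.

Risk-neutral probability p = (1 + 0.07 − 0.65)/(1.2 − 0.65) = 0.4200/0.5500 = 0.7636
Terminal stock prices: S_uu = 100.8, S_ud = 54.6, S_dd = 29.58
Terminal payoffs (S − K): max(40.8, 0) = 40.8, max(-5.4, 0) = 0, max(-30.42, 0) = 0
Node u (S = 84): V_u = 1/1.07·[0.7636·40.8000 + 0.2364·0.0000] = 29.1181
Node d (S = 45.5): V_d = 1/1.07·[0.7636·0.0000 + 0.2364·0.0000] = 0.0000
Node 0 (S = 70): V_0 = 1/1.07·[0.7636·29.1181 + 0.2364·0.0000] = 20.7810

$20.78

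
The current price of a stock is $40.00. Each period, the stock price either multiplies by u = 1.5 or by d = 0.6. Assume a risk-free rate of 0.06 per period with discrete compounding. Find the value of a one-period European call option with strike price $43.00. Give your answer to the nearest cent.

$8.20

Risk-neutral probability p = (1 + 0.06 − 0.6)/(1.5 − 0.6) = 0.4600/0.9000 = 0.5111
Terminal stock prices: S_u = 60, S_d = 24
Terminal payoffs (S − K): max(17, 0) = 17, max(-19, 0) = 0
Node 0 (S = 40): V_0 = 1/1.06·[0.5111·17.0000 + 0.4889·0.0000] = 8.1971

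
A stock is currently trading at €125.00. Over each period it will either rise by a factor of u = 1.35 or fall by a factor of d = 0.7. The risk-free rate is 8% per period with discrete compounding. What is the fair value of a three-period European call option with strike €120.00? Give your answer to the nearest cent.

€43.09

Risk-neutral probability p = (1 + 0.08 − 0.7)/(1.35 − 0.7) = 0.3800/0.6500 = 0.5846
Terminal stock prices: S_uuu = 307.5, S_uud = 159.5, S_udd = 82.69, S_ddd = 42.87
Terminal payoffs (S − K): max(187.5, 0) = 187.5, max(39.47, 0) = 39.47, max(-37.31, 0) = 0, max(-77.12, 0) = 0
Node uu (S = 227.8): V_uu = 1/1.08·[0.5846·187.5469 + 0.4154·39.4688] = 116.7014
Node ud (S = 118.1): V_ud = 1/1.08·[0.5846·39.4688 + 0.4154·0.0000] = 21.3649
Node dd (S = 61.25): V_dd = 1/1.08·[0.5846·0.0000 + 0.4154·0.0000] = 0.0000
Node u (S = 168.8): V_u = 1/1.08·[0.5846·116.7014 + 0.4154·21.3649] = 71.3889
Node d (S = 87.5): V_d = 1/1.08·[0.5846·21.3649 + 0.4154·0.0000] = 11.5650
Node 0 (S = 125): V_0 = 1/1.08·[0.5846·71.3889 + 0.4154·11.5650] = 43.0917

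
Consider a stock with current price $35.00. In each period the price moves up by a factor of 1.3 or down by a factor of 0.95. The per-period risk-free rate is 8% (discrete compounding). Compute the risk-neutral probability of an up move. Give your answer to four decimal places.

p = 0.3714

Risk-neutral probability p = (1 + 0.08 − 0.95)/(1.3 − 0.95) = 0.1300/0.3500 = 0.3714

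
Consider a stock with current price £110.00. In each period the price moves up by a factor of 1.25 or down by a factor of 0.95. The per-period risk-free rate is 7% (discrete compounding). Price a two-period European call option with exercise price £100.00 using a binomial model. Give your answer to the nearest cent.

£22.88

Risk-neutral probability p = (1 + 0.07 − 0.95)/(1.25 − 0.95) = 0.1200/0.3000 = 0.4000
Terminal stock prices: S_uu = 171.9, S_ud = 130.6, S_dd = 99.27
Terminal payoffs (S − K): max(71.88, 0) = 71.88, max(30.62, 0) = 30.62, max(-0.725, 0) = 0
Node u (S = 137.5): V_u = 1/1.07·[0.4000·71.8750 + 0.6000·30.6250] = 44.0421
Node d (S = 104.5): V_d = 1/1.07·[0.4000·30.6250 + 0.6000·0.0000] = 11.4486
Node 0 (S = 110): V_0 = 1/1.07·[0.4000·44.0421 + 0.6000·11.4486] = 22.8841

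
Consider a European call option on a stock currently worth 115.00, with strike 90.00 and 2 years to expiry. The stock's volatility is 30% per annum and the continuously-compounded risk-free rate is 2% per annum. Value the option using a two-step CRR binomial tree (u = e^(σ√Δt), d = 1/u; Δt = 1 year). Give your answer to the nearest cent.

CRR parameters: u = e^(σ√Δt) = e^(0.3·√1) = 1.3499, d = 1/u = 0.7408
Per-period rate: rΔt = 0.02·1 = 0.02, so R = e^0.02 = 1.0202
Risk-neutral probability p = (e^0.02 − 0.7408)/(1.3499 − 0.7408) = 0.2794/0.6090 = 0.4587
Terminal stock prices: S_uu = 209.5, S_ud = 115, S_dd = 63.11
Terminal payoffs (S − K): max(119.5, 0) = 119.5, max(25, 0) = 25, max(-26.89, 0) = 0
Node u (S = 155.2): V_u = e^(−0.02)·[0.4587·119.5437 + 0.5413·25.0000] = 67.0159
Node d (S = 85.19): V_d = e^(−0.02)·[0.4587·25.0000 + 0.5413·0.0000] = 11.2411
Node 0 (S = 115): V_0 = e^(−0.02)·[0.4587·67.0159 + 0.5413·11.2411] = 36.0973

36.10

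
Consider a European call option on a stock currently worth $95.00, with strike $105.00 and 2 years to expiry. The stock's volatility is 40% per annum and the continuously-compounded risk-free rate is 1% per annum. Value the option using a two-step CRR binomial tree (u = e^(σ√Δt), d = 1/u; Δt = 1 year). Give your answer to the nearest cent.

CRR parameters: u = e^(σ√Δt) = e^(0.4·√1) = 1.4918, d = 1/u = 0.6703
Per-period rate: rΔt = 0.01·1 = 0.01, so R = e^0.01 = 1.0101
Risk-neutral probability p = (e^0.01 − 0.6703)/(1.4918 − 0.6703) = 0.3397/0.8215 = 0.4135
Terminal stock prices: S_uu = 211.4, S_ud = 95, S_dd = 42.69
Terminal payoffs (S − K): max(106.4, 0) = 106.4, max(-10, 0) = 0, max(-62.31, 0) = 0
Node u (S = 141.7): V_u = e^(−0.01)·[0.4135·106.4264 + 0.5865·0.0000] = 43.5743
Node d (S = 63.68): V_d = e^(−0.01)·[0.4135·0.0000 + 0.5865·0.0000] = 0.0000
Node 0 (S = 95): V_0 = e^(−0.01)·[0.4135·43.5743 + 0.5865·0.0000] = 17.8407

$17.84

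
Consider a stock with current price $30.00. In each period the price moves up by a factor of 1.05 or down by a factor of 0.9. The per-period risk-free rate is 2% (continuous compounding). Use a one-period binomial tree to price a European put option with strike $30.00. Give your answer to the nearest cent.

$0.58

Risk-neutral probability p = (e^0.02 − 0.9)/(1.05 − 0.9) = 0.1202/0.1500 = 0.8013
Terminal stock prices: S_u = 31.5, S_d = 27
Terminal payoffs (K − S): max(-1.5, 0) = 0, max(3, 0) = 3
Node 0 (S = 30): V_0 = e^(−0.02)·[0.8013·0.0000 + 0.1987·3.0000] = 0.5842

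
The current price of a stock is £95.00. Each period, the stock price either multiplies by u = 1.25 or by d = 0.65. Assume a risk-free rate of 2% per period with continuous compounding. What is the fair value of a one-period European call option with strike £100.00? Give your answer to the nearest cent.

Risk-neutral probability p = (e^0.02 − 0.65)/(1.25 − 0.65) = 0.3702/0.6000 = 0.6170
Terminal stock prices: S_u = 118.8, S_d = 61.75
Terminal payoffs (S − K): max(18.75, 0) = 18.75, max(-38.25, 0) = 0
Node 0 (S = 95): V_0 = e^(−0.02)·[0.6170·18.7500 + 0.3830·0.0000] = 11.3397

£11.34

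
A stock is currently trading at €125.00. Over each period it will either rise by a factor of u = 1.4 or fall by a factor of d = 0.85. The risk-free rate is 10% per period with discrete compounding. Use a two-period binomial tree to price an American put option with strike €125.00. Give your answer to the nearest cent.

€9.30

Risk-neutral probability p = (1 + 0.1 − 0.85)/(1.4 − 0.85) = 0.2500/0.5500 = 0.4545
Terminal stock prices: S_uu = 245, S_ud = 148.8, S_dd = 90.31
Terminal payoffs (K − S): max(-120, 0) = 0, max(-23.75, 0) = 0, max(34.69, 0) = 34.69
Node u (S = 175): continuation = 1/1.1·[0.4545·0.0000 + 0.5455·0.0000] = 0.0000; exercise value = 0.0000 ≤ continuation, so V_u = 0.0000
Node d (S = 106.2): continuation = 1/1.1·[0.4545·0.0000 + 0.5455·34.6875] = 17.2004; exercise value = 18.7500 > continuation, so V_d = 18.7500 (exercise)
Node 0 (S = 125): continuation = 1/1.1·[0.4545·0.0000 + 0.5455·18.7500] = 9.2975; exercise value = 0.0000 ≤ continuation, so V_0 = 9.2975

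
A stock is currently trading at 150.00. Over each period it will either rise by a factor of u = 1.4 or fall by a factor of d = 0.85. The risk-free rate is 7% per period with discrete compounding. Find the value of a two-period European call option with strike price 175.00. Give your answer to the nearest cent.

18.10

Risk-neutral probability p = (1 + 0.07 − 0.85)/(1.4 − 0.85) = 0.2200/0.5500 = 0.4000
Terminal stock prices: S_uu = 294, S_ud = 178.5, S_dd = 108.4
Terminal payoffs (S − K): max(119, 0) = 119, max(3.5, 0) = 3.5, max(-66.63, 0) = 0
Node u (S = 210): V_u = 1/1.07·[0.4000·119.0000 + 0.6000·3.5000] = 46.4486
Node d (S = 127.5): V_d = 1/1.07·[0.4000·3.5000 + 0.6000·0.0000] = 1.3084
Node 0 (S = 150): V_0 = 1/1.07·[0.4000·46.4486 + 0.6000·1.3084] = 18.0977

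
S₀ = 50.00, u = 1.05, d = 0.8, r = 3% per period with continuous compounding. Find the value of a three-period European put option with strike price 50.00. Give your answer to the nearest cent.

Risk-neutral probability p = (e^0.03 − 0.8)/(1.05 − 0.8) = 0.2305/0.2500 = 0.9218
Terminal stock prices: S_uuu = 57.88, S_uud = 44.1, S_udd = 33.6, S_ddd = 25.6
Terminal payoffs (K − S): max(-7.881, 0) = 0, max(5.9, 0) = 5.9, max(16.4, 0) = 16.4, max(24.4, 0) = 24.4
Node uu (S = 55.12): V_uu = e^(−0.03)·[0.9218·0.0000 + 0.0782·5.9000] = 0.4476
Node ud (S = 42): V_ud = e^(−0.03)·[0.9218·5.9000 + 0.0782·16.4000] = 6.5223
Node dd (S = 32): V_dd = e^(−0.03)·[0.9218·16.4000 + 0.0782·24.4000] = 16.5223
Node u (S = 52.5): V_u = e^(−0.03)·[0.9218·0.4476 + 0.0782·6.5223] = 0.8953
Node d (S = 40): V_d = e^(−0.03)·[0.9218·6.5223 + 0.0782·16.5223] = 7.0882
Node 0 (S = 50): V_0 = e^(−0.03)·[0.9218·0.8953 + 0.0782·7.0882] = 1.3387

1.34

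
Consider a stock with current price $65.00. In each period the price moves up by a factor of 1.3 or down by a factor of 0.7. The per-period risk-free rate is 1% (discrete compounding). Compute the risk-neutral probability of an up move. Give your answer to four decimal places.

Risk-neutral probability p = (1 + 0.01 − 0.7)/(1.3 − 0.7) = 0.3100/0.6000 = 0.5167

p = 0.5167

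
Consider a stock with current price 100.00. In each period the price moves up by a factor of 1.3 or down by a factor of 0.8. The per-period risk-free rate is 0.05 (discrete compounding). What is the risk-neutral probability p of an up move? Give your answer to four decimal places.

Risk-neutral probability p = (1 + 0.05 − 0.8)/(1.3 − 0.8) = 0.2500/0.5000 = 0.5000

p = 0.5000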